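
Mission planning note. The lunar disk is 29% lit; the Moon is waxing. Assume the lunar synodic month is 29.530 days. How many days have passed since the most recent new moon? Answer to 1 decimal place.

cos θ = 1 − 2f = 0.420, giving a principal value of 65.2°.
Waxing ⇒ before full, so θ = 65.2°.
At 360°/29.530 d per day, 65.2° corresponds to 5.35 days.

5.3 days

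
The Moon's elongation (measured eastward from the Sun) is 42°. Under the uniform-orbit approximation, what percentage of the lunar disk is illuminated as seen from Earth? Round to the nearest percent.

cos 42° = 0.743, so f = (1 − 0.743)/2 = 0.128, i.e. 13%.

13%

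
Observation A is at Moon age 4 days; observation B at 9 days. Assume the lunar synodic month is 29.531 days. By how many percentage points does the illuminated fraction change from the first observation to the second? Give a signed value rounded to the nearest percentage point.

θ₁ = 360° × 4/29.531 = 48.8°, f₁ = (1 − cos θ₁)/2 = 0.170.
θ₂ = 360° × 9/29.531 = 109.7°, f₂ = (1 − cos θ₂)/2 = 0.669.
Change = f₂ − f₁ = +0.498 → +50 percentage points.

+50 percentage points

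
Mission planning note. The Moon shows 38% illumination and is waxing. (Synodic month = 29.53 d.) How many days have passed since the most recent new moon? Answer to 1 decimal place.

6.2 days

cos θ = 1 − 2f = 0.240, giving a principal value of 76.1°.
Waxing ⇒ before full, so θ = 76.1°.
That fraction of the synodic month is 76.1/360 × 29.53 d ≈ 6.24 d.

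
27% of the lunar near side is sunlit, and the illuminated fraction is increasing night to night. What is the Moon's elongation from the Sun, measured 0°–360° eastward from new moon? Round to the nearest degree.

Invert f = (1 − cos θ)/2 to get cos θ = 1 − 2(0.27) = 0.460, hence θ₀ = arccos 0.460 = 62.6°.
The Moon is waxing (0°–180°), so θ = 62.6° directly.

63°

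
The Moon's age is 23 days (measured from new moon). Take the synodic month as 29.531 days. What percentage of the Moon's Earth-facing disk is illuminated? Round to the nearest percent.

41%

Phase angle: θ = 360°·(23 d)/(29.531 d) = 280.4°.
Illuminated fraction = (1 − cos 280.4°)/2 = (1 − 0.180)/2 ≈ 0.410, so 41%.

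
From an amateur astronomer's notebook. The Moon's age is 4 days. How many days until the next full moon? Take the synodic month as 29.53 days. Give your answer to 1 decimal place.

Full moon occurs at elongation 180°, i.e. at age 29.53 × 180/360 = 14.765 d.
That is 14.765 − 4 = 10.765 days ahead.

10.8 days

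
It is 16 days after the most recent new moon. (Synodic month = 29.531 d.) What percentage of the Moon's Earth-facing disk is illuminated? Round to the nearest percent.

Elongation θ = 360° × 16/29.531 ≈ 195.0°.
cos 195.0° = (-0.966), so f = (1 − (-0.966))/2 = 0.983, so 98%.

98%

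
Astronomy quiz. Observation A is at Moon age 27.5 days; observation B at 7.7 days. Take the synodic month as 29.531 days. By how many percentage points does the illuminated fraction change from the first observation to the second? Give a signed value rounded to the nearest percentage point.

+49 pp

θ₁ = 360° × 27.5/29.531 = 335.2°, f₁ = (1 − cos θ₁)/2 = 0.046.
θ₂ = 360° × 7.7/29.531 = 93.9°, f₂ = (1 − cos θ₂)/2 = 0.534.
Change = f₂ − f₁ = +0.488 → +49 percentage points.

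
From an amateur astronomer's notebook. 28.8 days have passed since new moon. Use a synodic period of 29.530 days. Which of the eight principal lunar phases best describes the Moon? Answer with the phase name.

new moon

θ ≈ 360° × 28.8/29.530 = 351°, which falls in the new moon sector.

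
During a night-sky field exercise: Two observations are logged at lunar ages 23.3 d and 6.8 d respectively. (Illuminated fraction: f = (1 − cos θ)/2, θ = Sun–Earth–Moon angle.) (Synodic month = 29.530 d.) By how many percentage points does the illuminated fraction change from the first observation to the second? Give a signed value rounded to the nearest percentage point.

θ₁ = 360° × 23.3/29.530 = 284.1°, f₁ = (1 − cos θ₁)/2 = 0.379.
θ₂ = 360° × 6.8/29.530 = 82.9°, f₂ = (1 − cos θ₂)/2 = 0.438.
Change = f₂ − f₁ = +0.060 → +6 percentage points.

+6 pp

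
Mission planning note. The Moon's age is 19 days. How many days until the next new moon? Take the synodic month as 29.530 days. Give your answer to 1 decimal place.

10.5 days

The next new moon completes the synodic month: 29.530 − 19 = 10.530 days.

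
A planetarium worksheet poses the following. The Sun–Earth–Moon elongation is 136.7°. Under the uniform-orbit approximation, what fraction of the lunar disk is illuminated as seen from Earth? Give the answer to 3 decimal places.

Half-versine of 136.7°: (1 − (-0.728))/2 = 0.864.

0.864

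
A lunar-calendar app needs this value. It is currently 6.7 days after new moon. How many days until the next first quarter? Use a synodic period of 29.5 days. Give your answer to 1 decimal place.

First quarter is 0.25 of the way through the cycle: age 0.25 × 29.5 = 7.375 d.
That is 7.375 − 6.7 = 0.675 days ahead.

0.7 days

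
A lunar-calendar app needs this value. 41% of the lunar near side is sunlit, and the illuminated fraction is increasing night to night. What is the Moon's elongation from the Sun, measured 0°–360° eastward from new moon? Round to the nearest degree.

80°

Invert f = (1 − cos θ)/2 to get cos θ = 1 − 2(0.41) = 0.180, hence θ₀ = arccos 0.180 = 79.6°.
The Moon is waxing (0°–180°), so θ = 79.6° directly.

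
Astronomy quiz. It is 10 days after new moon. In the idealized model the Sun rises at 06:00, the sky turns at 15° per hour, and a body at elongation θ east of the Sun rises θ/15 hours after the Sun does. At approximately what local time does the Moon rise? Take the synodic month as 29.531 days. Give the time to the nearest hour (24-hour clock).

14:00

Phase angle: θ = 360°·(10 d)/(29.531 d) = 121.9°.
The Moon trails the Sun by θ/15 = 121.9/15 ≈ 8.13 hours.
06:00 + 8.13 h ≈ 14:08 → 14:00 to the nearest hour.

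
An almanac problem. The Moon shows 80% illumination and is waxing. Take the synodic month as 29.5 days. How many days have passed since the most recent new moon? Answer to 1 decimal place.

10.4 days

From f = (1 − cos θ)/2: cos θ = 1 − 2×0.80 = -0.600; arccos → 126.9°.
Before full moon the principal value applies: θ = 126.9°.
At 360°/29.5 d per day, 126.9° corresponds to 10.40 days.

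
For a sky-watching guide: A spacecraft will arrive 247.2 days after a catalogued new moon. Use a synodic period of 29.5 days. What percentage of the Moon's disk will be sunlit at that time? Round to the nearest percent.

86%

247.2 d spans 8 complete synodic months (8 × 29.5 = 236.00 d) plus 11.20 d.
Elongation θ = 360° × 11.20/29.5 ≈ 136.7°.
Illuminated fraction = (1 − cos 136.7°)/2 = (1 − (-0.728))/2 ≈ 0.864, so 86%.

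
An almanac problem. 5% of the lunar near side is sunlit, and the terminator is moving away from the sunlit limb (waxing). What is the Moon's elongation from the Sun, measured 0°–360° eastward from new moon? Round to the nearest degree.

Invert f = (1 − cos θ)/2 to get cos θ = 1 − 2(0.05) = 0.900, hence θ₀ = arccos 0.900 = 25.8°.
Before full moon the principal value applies: θ = 25.8°.

26°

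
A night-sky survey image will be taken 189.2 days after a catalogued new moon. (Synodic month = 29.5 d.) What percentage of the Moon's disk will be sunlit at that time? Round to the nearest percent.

189.2 d spans 6 complete synodic months (6 × 29.5 = 177.00 d) plus 12.20 d.
The Moon has covered 12.20/29.5 of its cycle, so θ ≈ 360° × 12.20/29.5 = 148.9°.
Illuminated fraction = (1 − cos 148.9°)/2 = (1 − (-0.856))/2 ≈ 0.928, so 93%.

93%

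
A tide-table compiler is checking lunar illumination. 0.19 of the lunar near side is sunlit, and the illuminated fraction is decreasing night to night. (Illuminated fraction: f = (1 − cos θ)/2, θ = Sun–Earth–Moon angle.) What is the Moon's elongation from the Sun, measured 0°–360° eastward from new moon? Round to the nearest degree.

308°

cos θ = 1 − 2f = 0.620, giving a principal value of 51.7°.
Since the Moon is past full (waning), take the reflex angle: θ = 360° − 51.7° = 308.3°.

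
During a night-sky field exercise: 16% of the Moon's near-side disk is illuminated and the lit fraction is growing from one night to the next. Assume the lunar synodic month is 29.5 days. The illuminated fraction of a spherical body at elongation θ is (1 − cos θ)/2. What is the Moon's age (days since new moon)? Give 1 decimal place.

Invert f = (1 − cos θ)/2 to get cos θ = 1 − 2(0.16) = 0.680, hence θ₀ = arccos 0.680 = 47.2°.
Before full moon the principal value applies: θ = 47.2°.
At 360°/29.5 d per day, 47.2° corresponds to 3.86 days.

3.9 days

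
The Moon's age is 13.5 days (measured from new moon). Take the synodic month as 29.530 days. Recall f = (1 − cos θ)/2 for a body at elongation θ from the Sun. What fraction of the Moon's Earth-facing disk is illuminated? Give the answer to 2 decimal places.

Phase angle: θ = 360°·(13.5 d)/(29.530 d) = 164.6°.
cos 164.6° = (-0.964), so f = (1 − (-0.964))/2 = 0.982.

0.98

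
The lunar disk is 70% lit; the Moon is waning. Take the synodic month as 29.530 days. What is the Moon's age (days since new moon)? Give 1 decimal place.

From f = (1 − cos θ)/2: cos θ = 1 − 2×0.70 = -0.400; arccos → 113.6°.
A waning Moon lies in 180°–360°, so θ = 360° − 113.6° = 246.4°.
Age = 29.530 × 246.4°/360° ≈ 20.21 days.

20.2 days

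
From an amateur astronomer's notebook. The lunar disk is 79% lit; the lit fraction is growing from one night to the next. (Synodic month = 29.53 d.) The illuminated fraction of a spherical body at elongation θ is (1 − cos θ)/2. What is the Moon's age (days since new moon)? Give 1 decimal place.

10.3 days

Invert f = (1 − cos θ)/2 to get cos θ = 1 − 2(0.79) = -0.580, hence θ₀ = arccos -0.580 = 125.5°.
The Moon is waxing (0°–180°), so θ = 125.5° directly.
Age = 29.53 × 125.5°/360° ≈ 10.29 days.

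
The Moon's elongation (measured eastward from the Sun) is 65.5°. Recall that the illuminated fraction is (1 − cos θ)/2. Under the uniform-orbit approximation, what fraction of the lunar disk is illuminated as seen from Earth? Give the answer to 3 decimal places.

Half-versine of 65.5°: (1 − 0.415)/2 = 0.293.

0.293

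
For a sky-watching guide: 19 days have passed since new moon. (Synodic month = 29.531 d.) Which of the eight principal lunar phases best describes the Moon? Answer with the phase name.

waning gibbous

θ ≈ 360° × 19/29.531 = 232°, which falls in the waning gibbous sector.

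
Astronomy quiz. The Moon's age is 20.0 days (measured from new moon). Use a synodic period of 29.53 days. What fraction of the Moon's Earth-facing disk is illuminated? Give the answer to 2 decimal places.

0.72

Elongation θ = 360° × 20.0/29.53 ≈ 243.8°.
With cos θ = (-0.441), the lit fraction is (1 − (-0.441))/2 ≈ 0.721.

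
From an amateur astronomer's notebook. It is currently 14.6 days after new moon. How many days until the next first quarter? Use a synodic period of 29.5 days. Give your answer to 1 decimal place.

First quarter is 0.25 of the way through the cycle: age 0.25 × 29.5 = 7.375 d.
This lunation's first quarter (7.375 d) has passed, so add one period: 36.875 − 14.6 = 22.275 days.

22.3 days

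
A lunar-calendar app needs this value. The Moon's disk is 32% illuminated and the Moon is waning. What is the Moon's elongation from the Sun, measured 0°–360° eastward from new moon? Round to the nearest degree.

291°

From f = (1 − cos θ)/2: cos θ = 1 − 2×0.32 = 0.360; arccos → 68.9°.
Since the Moon is past full (waning), take the reflex angle: θ = 360° − 68.9° = 291.1°.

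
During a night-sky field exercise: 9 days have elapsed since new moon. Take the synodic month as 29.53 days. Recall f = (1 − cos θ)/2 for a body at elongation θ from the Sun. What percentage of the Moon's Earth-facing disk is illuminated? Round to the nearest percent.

67%

Phase angle: θ = 360°·(9 d)/(29.53 d) = 109.7°.
cos 109.7° = (-0.337), so f = (1 − (-0.337))/2 = 0.669, so 67%.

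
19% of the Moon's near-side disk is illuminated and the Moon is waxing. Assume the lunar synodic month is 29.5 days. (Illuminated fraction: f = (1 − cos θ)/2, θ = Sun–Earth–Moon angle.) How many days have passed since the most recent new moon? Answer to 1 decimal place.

cos θ = 1 − 2f = 0.620, giving a principal value of 51.7°.
Waxing ⇒ before full, so θ = 51.7°.
That fraction of the synodic month is 51.7/360 × 29.5 d ≈ 4.24 d.

4.2 days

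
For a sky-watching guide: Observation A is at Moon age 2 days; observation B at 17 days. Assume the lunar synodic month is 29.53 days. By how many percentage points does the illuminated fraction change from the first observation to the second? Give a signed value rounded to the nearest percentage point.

First observation: θ = 360°·2/29.53 = 24.4°, so f = 0.045.
Second observation: θ = 207.2°, f = 0.945.
Δf = 0.945 − 0.045 = +0.900, i.e. +90 pp.

+90 pp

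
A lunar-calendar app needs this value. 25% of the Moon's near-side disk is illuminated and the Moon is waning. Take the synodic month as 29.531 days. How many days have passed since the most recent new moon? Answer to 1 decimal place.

Invert f = (1 − cos θ)/2 to get cos θ = 1 − 2(0.25) = 0.500, hence θ₀ = arccos 0.500 = 60.0°.
Since the Moon is past full (waning), take the reflex angle: θ = 360° − 60.0° = 300.0°.
Age = 29.531 × 300.0°/360° ≈ 24.61 days.

24.6 days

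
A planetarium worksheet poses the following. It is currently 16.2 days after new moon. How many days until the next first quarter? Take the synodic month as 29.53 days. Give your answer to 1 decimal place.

First quarter occurs at elongation 90°, i.e. at age 29.53 × 90/360 = 7.383 d.
This lunation's first quarter (7.383 d) has passed, so add one period: 36.913 − 16.2 = 20.713 days.

20.7 days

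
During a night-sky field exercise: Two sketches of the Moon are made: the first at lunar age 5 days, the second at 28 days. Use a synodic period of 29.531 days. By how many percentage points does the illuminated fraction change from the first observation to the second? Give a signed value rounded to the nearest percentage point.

θ₁ = 360° × 5/29.531 = 61.0°, f₁ = (1 − cos θ₁)/2 = 0.257.
θ₂ = 360° × 28/29.531 = 341.3°, f₂ = (1 − cos θ₂)/2 = 0.026.
Change = f₂ − f₁ = -0.231 → -23 percentage points.

-23 percentage points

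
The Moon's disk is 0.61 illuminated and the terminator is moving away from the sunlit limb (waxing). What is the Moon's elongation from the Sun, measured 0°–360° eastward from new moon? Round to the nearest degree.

From f = (1 − cos θ)/2: cos θ = 1 − 2×0.61 = -0.220; arccos → 102.7°.
Waxing ⇒ before full, so θ = 102.7°.

103°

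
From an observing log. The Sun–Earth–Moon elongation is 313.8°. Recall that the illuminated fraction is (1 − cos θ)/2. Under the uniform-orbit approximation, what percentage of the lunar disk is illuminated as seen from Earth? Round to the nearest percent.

cos 313.8° = 0.692, so f = (1 − 0.692)/2 = 0.154, i.e. 15%.

15%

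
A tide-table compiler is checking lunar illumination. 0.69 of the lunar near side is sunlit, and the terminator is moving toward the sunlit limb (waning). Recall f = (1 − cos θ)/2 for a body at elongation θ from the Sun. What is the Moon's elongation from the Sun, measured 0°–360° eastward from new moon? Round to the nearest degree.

248°

Invert f = (1 − cos θ)/2 to get cos θ = 1 − 2(0.69) = -0.380, hence θ₀ = arccos -0.380 = 112.3°.
A waning Moon lies in 180°–360°, so θ = 360° − 112.3° = 247.7°.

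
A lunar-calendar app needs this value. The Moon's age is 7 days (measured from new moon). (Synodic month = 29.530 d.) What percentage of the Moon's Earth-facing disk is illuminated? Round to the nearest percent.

46%

Elongation θ = 360° × 7/29.530 ≈ 85.3°.
With cos θ = 0.081, the lit fraction is (1 − 0.081)/2 ≈ 0.459, so 46%.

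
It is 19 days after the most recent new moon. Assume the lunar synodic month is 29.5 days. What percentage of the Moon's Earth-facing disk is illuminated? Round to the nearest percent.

Elongation θ = 360° × 19/29.5 ≈ 231.9°.
With cos θ = (-0.618), the lit fraction is (1 − (-0.618))/2 ≈ 0.809, so 81%.

81%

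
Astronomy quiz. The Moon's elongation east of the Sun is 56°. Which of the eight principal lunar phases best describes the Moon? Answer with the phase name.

The waxing crescent sector spans roughly 22°–68°; 56° falls inside it.

waxing crescent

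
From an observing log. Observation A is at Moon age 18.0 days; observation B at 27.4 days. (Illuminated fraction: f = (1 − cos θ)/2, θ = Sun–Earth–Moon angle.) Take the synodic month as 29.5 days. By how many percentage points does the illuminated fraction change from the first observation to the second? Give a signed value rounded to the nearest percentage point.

First observation: θ = 360°·18.0/29.5 = 219.7°, so f = 0.885.
Second observation: θ = 334.4°, f = 0.049.
Δf = 0.049 − 0.885 = -0.836, i.e. -84 pp.

-84 percentage points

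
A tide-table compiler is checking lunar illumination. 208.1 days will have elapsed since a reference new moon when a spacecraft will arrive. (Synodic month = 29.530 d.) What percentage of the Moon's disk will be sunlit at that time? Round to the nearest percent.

208.1 d spans 7 complete synodic months (7 × 29.530 = 206.71 d) plus 1.39 d.
The Moon has covered 1.39/29.530 of its cycle, so θ ≈ 360° × 1.39/29.530 = 16.9°.
cos 16.9° = 0.957, so f = (1 − 0.957)/2 = 0.022, so 2%.

2%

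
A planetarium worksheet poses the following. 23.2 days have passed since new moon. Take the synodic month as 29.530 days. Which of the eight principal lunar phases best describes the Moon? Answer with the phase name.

At 23.2/29.530 of the cycle, θ ≈ 283° — the last quarter range.

last quarter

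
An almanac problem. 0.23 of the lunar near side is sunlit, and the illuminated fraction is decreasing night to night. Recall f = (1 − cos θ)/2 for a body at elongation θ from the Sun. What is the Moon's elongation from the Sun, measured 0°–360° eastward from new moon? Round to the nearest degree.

cos θ = 1 − 2f = 0.540, giving a principal value of 57.3°.
Waning ⇒ past full, so θ = 360° − 57.3° = 302.7°.

303°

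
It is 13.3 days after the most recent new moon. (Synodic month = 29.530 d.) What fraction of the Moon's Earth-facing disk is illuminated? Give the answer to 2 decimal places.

The Moon has covered 13.3/29.530 of its cycle, so θ ≈ 360° × 13.3/29.530 = 162.1°.
Illuminated fraction = (1 − cos 162.1°)/2 = (1 − (-0.952))/2 ≈ 0.976.

0.98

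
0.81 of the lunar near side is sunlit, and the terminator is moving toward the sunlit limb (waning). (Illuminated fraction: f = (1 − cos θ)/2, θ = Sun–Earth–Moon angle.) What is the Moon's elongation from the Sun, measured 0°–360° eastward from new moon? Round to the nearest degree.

232°

From f = (1 − cos θ)/2: cos θ = 1 − 2×0.81 = -0.620; arccos → 128.3°.
A waning Moon lies in 180°–360°, so θ = 360° − 128.3° = 231.7°.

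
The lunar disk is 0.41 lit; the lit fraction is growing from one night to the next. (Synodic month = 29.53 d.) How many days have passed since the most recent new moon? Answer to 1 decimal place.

6.5 days

From f = (1 − cos θ)/2: cos θ = 1 − 2×0.41 = 0.180; arccos → 79.6°.
Before full moon the principal value applies: θ = 79.6°.
Age = 29.53 × 79.6°/360° ≈ 6.53 days.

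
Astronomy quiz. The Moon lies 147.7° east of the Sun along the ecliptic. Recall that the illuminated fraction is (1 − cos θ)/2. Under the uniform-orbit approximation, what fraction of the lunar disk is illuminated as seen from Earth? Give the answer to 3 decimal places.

0.923

f = (1 − cos 147.7°)/2 = (1 − (-0.845))/2 ≈ 0.923.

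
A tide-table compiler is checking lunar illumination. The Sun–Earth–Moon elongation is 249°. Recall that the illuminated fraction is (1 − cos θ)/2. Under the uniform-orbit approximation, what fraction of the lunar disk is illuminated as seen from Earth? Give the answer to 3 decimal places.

0.679

Half-versine of 249°: (1 − (-0.358))/2 = 0.679.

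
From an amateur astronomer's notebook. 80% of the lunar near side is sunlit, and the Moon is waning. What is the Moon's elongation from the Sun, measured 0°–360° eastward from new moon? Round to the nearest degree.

cos θ = 1 − 2f = -0.600, giving a principal value of 126.9°.
Waning ⇒ past full, so θ = 360° − 126.9° = 233.1°.

233°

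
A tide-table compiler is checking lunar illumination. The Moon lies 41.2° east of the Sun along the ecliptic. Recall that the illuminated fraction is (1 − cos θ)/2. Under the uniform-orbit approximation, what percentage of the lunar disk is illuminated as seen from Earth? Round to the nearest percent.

f = (1 − cos 41.2°)/2 = (1 − 0.752)/2 ≈ 0.124, i.e. 12%.

12%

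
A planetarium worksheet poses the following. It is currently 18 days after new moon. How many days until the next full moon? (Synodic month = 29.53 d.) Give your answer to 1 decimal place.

26.3 days

Full moon occurs at elongation 180°, i.e. at age 29.53 × 180/360 = 14.765 d.
Already past this cycle's full moon; the next is at 14.765 + 29.53 = 44.295 d, so 44.295 − 18 = 26.295 days.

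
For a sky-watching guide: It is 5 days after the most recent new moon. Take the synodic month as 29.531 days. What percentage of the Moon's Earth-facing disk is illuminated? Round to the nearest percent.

The Moon has covered 5/29.531 of its cycle, so θ ≈ 360° × 5/29.531 = 61.0°.
With cos θ = 0.486, the lit fraction is (1 − 0.486)/2 ≈ 0.257, so 26%.

26%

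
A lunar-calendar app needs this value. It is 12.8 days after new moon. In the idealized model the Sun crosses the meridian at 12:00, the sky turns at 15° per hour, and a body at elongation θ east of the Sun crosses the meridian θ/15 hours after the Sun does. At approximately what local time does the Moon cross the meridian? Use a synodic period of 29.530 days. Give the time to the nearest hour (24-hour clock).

The Moon has covered 12.8/29.530 of its cycle, so θ ≈ 360° × 12.8/29.530 = 156.0°.
At 15° of sky rotation per hour, 156.0° corresponds to a 10.40 h lag.
12:00 + 10.40 h ≈ 22:24 → 22:00 to the nearest hour.

22:00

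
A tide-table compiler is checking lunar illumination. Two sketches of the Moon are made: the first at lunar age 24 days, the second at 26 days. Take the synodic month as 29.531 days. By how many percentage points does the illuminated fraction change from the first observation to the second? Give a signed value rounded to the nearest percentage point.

θ₁ = 360° × 24/29.531 = 292.6°, f₁ = (1 − cos θ₁)/2 = 0.308.
θ₂ = 360° × 26/29.531 = 317.0°, f₂ = (1 − cos θ₂)/2 = 0.135.
Change = f₂ − f₁ = -0.173 → -17 percentage points.

-17 pp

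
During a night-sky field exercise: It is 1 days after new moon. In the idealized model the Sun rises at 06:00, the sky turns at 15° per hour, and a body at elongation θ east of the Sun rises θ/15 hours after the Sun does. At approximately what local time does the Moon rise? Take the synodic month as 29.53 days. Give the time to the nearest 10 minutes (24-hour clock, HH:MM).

06:50

Phase angle: θ = 360°·(1 d)/(29.53 d) = 12.2°.
Delay after the Sun = 12.2° / (15°/h) ≈ 0.81 h.
06:00 + 0.813 h ≈ 06:49 → 06:50 to the nearest ten minutes.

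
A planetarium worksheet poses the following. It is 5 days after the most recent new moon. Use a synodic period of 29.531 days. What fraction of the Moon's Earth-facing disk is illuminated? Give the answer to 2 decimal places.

Phase angle: θ = 360°·(5 d)/(29.531 d) = 61.0°.
Illuminated fraction = (1 − cos 61.0°)/2 = (1 − 0.486)/2 ≈ 0.257.

0.26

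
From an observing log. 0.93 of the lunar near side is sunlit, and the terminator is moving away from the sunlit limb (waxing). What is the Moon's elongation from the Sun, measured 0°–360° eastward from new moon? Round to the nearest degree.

149°

Invert f = (1 − cos θ)/2 to get cos θ = 1 − 2(0.93) = -0.860, hence θ₀ = arccos -0.860 = 149.3°.
Before full moon the principal value applies: θ = 149.3°.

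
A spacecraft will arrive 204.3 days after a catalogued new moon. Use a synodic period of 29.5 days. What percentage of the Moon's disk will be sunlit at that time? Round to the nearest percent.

5%

Reduce mod P: 204.3 − 6×29.5 = 27.30 d into the current lunation.
Elongation θ = 360° × 27.30/29.5 ≈ 333.2°.
cos 333.2° = 0.892, so f = (1 − 0.892)/2 = 0.054, so 5%.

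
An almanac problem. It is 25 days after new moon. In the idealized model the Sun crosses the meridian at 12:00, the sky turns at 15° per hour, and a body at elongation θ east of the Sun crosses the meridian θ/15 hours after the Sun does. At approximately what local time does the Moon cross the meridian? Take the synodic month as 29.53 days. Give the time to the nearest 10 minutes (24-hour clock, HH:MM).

08:20

Phase angle: θ = 360°·(25 d)/(29.53 d) = 304.8°.
The Moon trails the Sun by θ/15 = 304.8/15 ≈ 20.32 hours.
12:00 + 20.318 h ≈ 08:19 → 08:20 to the nearest ten minutes.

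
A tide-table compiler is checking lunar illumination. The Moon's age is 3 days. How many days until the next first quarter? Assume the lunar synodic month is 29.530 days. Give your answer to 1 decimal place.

4.4 days

First quarter is 0.25 of the way through the cycle: age 0.25 × 29.530 = 7.383 d.
That is 7.383 − 3 = 4.383 days ahead.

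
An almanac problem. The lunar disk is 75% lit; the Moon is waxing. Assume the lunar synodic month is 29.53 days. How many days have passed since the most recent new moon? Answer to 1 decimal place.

cos θ = 1 − 2f = -0.500, giving a principal value of 120.0°.
Waxing ⇒ before full, so θ = 120.0°.
That fraction of the synodic month is 120.0/360 × 29.53 d ≈ 9.84 d.

9.8 days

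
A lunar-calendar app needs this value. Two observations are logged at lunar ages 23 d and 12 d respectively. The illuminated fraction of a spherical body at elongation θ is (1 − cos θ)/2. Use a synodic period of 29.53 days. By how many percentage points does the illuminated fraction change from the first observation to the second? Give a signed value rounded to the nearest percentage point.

First observation: θ = 360°·23/29.53 = 280.4°, so f = 0.410.
Second observation: θ = 146.3°, f = 0.916.
Δf = 0.916 − 0.410 = +0.506, i.e. +51 pp.

+51 percentage points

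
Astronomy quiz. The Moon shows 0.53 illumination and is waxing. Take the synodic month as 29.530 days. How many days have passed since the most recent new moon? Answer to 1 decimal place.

7.7 days

Invert f = (1 − cos θ)/2 to get cos θ = 1 − 2(0.53) = -0.060, hence θ₀ = arccos -0.060 = 93.4°.
Waxing ⇒ before full, so θ = 93.4°.
Age = 29.530 × 93.4°/360° ≈ 7.66 days.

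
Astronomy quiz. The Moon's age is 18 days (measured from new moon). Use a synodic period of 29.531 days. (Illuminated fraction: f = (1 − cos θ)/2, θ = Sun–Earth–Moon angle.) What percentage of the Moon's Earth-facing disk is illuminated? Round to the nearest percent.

89%

The Moon has covered 18/29.531 of its cycle, so θ ≈ 360° × 18/29.531 = 219.4°.
With cos θ = (-0.772), the lit fraction is (1 − (-0.772))/2 ≈ 0.886, so 89%.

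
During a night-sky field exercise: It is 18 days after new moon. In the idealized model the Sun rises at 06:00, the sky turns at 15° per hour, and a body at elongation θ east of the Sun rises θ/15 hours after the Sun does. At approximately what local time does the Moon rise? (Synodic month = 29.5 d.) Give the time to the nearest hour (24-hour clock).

21:00

Elongation θ = 360° × 18/29.5 ≈ 219.7°.
At 15° of sky rotation per hour, 219.7° corresponds to a 14.64 h lag.
06:00 + 14.64 h ≈ 20:39 → 21:00 to the nearest hour.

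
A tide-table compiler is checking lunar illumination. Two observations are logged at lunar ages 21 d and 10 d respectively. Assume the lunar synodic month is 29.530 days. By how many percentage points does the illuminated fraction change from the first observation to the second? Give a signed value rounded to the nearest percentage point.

θ₁ = 360° × 21/29.530 = 256.0°, f₁ = (1 − cos θ₁)/2 = 0.621.
θ₂ = 360° × 10/29.530 = 121.9°, f₂ = (1 − cos θ₂)/2 = 0.764.
Change = f₂ − f₁ = +0.143 → +14 percentage points.

+14 percentage points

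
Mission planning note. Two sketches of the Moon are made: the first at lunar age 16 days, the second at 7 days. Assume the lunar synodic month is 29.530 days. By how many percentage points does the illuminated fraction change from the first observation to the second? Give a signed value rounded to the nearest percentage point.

θ₁ = 360° × 16/29.530 = 195.1°, f₁ = (1 − cos θ₁)/2 = 0.983.
θ₂ = 360° × 7/29.530 = 85.3°, f₂ = (1 − cos θ₂)/2 = 0.459.
Change = f₂ − f₁ = -0.523 → -52 percentage points.

-52 percentage points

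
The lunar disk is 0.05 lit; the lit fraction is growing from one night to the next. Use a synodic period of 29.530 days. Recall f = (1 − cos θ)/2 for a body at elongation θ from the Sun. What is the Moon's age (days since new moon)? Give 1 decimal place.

cos θ = 1 − 2f = 0.900, giving a principal value of 25.8°.
The Moon is waxing (0°–180°), so θ = 25.8° directly.
At 360°/29.530 d per day, 25.8° corresponds to 2.12 days.

2.1 days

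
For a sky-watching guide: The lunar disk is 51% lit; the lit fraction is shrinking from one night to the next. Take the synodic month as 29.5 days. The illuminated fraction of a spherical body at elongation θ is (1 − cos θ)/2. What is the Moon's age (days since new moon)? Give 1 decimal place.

22.0 days

Invert f = (1 − cos θ)/2 to get cos θ = 1 − 2(0.51) = -0.020, hence θ₀ = arccos -0.020 = 91.1°.
Since the Moon is past full (waning), take the reflex angle: θ = 360° − 91.1° = 268.9°.
That fraction of the synodic month is 268.9/360 × 29.5 d ≈ 22.03 d.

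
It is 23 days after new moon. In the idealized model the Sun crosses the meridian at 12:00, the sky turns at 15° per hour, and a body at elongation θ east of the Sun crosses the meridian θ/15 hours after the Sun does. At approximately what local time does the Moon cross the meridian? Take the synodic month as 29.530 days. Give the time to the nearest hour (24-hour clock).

Elongation θ = 360° × 23/29.530 ≈ 280.4°.
At 15° of sky rotation per hour, 280.4° corresponds to a 18.69 h lag.
12:00 + 18.69 h ≈ 06:42 → 07:00 to the nearest hour.

07:00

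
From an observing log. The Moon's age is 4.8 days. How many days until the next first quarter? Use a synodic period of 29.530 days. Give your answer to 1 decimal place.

First quarter occurs at elongation 90°, i.e. at age 29.530 × 90/360 = 7.383 d.
That is 7.383 − 4.8 = 2.583 days ahead.

2.6 days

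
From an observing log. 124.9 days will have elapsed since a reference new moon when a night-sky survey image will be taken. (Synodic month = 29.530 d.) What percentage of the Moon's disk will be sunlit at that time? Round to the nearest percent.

124.9/29.530 = 4.230 lunations, so 4 complete cycles and 6.78 d into the next.
The Moon has covered 6.78/29.530 of its cycle, so θ ≈ 360° × 6.78/29.530 = 82.7°.
Illuminated fraction = (1 − cos 82.7°)/2 = (1 − 0.128)/2 ≈ 0.436, so 44%.

44%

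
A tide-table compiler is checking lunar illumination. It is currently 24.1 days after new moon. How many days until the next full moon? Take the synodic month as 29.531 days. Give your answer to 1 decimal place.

20.2 days

Full moon is 0.5 of the way through the cycle: age 0.5 × 29.531 = 14.765 d.
This lunation's full moon (14.765 d) has passed, so add one period: 44.296 − 24.1 = 20.196 days.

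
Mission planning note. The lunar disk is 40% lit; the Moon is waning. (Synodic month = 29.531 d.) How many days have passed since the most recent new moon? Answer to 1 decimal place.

23.1 days

cos θ = 1 − 2f = 0.200, giving a principal value of 78.5°.
Waning ⇒ past full, so θ = 360° − 78.5° = 281.5°.
Age = 29.531 × 281.5°/360° ≈ 23.09 days.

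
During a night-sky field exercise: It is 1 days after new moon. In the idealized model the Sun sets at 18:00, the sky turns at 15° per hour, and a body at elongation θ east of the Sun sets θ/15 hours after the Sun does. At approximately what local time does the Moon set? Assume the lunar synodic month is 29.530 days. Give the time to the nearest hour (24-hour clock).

Elongation θ = 360° × 1/29.530 ≈ 12.2°.
Delay after the Sun = 12.2° / (15°/h) ≈ 0.81 h.
18:00 + 0.81 h ≈ 18:49 → 19:00 to the nearest hour.

19:00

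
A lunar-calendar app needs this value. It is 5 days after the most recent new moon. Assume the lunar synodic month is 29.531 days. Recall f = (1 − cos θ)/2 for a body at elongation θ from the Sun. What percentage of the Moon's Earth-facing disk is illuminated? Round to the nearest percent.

The Moon has covered 5/29.531 of its cycle, so θ ≈ 360° × 5/29.531 = 61.0°.
cos 61.0° = 0.486, so f = (1 − 0.486)/2 = 0.257, so 26%.

26%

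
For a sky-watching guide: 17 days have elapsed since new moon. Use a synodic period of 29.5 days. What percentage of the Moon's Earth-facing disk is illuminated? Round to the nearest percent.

Elongation θ = 360° × 17/29.5 ≈ 207.5°.
With cos θ = (-0.887), the lit fraction is (1 − (-0.887))/2 ≈ 0.944, so 94%.

94%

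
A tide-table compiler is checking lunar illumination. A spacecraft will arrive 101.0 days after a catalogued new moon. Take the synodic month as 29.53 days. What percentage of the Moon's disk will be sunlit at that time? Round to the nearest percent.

101.0 d spans 3 complete synodic months (3 × 29.53 = 88.59 d) plus 12.41 d.
The Moon has covered 12.41/29.53 of its cycle, so θ ≈ 360° × 12.41/29.53 = 151.3°.
Illuminated fraction = (1 − cos 151.3°)/2 = (1 − (-0.877))/2 ≈ 0.939, so 94%.

94%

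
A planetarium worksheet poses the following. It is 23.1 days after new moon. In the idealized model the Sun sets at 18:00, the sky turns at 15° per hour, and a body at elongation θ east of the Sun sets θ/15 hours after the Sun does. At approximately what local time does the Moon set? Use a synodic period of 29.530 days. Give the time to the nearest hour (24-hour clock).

13:00

Elongation θ = 360° × 23.1/29.530 ≈ 281.6°.
The Moon trails the Sun by θ/15 = 281.6/15 ≈ 18.77 hours.
18:00 + 18.77 h ≈ 12:46 → 13:00 to the nearest hour.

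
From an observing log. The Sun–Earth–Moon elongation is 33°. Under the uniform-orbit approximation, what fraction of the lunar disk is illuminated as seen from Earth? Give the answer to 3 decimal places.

0.081

cos 33° = 0.839, so f = (1 − 0.839)/2 = 0.081.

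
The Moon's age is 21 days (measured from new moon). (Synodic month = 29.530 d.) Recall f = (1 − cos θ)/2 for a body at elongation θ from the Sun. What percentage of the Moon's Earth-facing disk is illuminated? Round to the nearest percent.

62%

Phase angle: θ = 360°·(21 d)/(29.530 d) = 256.0°.
cos 256.0° = (-0.242), so f = (1 − (-0.242))/2 = 0.621, so 62%.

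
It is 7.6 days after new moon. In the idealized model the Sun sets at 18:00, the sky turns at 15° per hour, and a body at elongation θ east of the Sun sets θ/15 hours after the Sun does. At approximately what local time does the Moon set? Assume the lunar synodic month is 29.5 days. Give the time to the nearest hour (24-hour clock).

00:00

Phase angle: θ = 360°·(7.6 d)/(29.5 d) = 92.7°.
At 15° of sky rotation per hour, 92.7° corresponds to a 6.18 h lag.
18:00 + 6.18 h ≈ 00:11 → 00:00 to the nearest hour.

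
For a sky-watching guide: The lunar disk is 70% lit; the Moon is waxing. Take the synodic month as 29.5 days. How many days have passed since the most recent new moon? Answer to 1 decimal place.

From f = (1 − cos θ)/2: cos θ = 1 − 2×0.70 = -0.400; arccos → 113.6°.
Before full moon the principal value applies: θ = 113.6°.
At 360°/29.5 d per day, 113.6° corresponds to 9.31 days.

9.3 days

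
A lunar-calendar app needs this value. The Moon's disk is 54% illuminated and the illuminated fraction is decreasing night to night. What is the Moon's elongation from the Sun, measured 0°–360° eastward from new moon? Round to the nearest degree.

265°

cos θ = 1 − 2f = -0.080, giving a principal value of 94.6°.
Waning ⇒ past full, so θ = 360° − 94.6° = 265.4°.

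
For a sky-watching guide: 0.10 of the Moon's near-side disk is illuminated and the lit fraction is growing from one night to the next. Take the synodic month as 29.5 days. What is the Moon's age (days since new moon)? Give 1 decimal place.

From f = (1 − cos θ)/2: cos θ = 1 − 2×0.10 = 0.800; arccos → 36.9°.
The Moon is waxing (0°–180°), so θ = 36.9° directly.
Age = 29.5 × 36.9°/360° ≈ 3.02 days.

3.0 days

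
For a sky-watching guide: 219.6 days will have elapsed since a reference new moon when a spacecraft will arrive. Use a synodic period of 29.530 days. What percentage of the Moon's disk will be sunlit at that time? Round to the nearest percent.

219.6/29.530 = 7.437 lunations, so 7 complete cycles and 12.89 d into the next.
Elongation θ = 360° × 12.89/29.530 ≈ 157.1°.
Illuminated fraction = (1 − cos 157.1°)/2 = (1 − (-0.921))/2 ≈ 0.961, so 96%.

96%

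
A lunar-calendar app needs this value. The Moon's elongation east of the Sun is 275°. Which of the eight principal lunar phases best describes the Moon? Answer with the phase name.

275° lies in the last quarter sector of the 8-phase cycle.

last quarter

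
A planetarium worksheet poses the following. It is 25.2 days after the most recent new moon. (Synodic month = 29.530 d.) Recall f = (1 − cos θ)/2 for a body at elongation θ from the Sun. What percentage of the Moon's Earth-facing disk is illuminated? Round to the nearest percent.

Phase angle: θ = 360°·(25.2 d)/(29.530 d) = 307.2°.
With cos θ = 0.605, the lit fraction is (1 − 0.605)/2 ≈ 0.198, so 20%.

20%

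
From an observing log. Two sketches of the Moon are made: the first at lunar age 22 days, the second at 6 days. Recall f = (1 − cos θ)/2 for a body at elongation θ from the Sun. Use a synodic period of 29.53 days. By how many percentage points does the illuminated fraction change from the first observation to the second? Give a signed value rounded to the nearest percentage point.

θ₁ = 360° × 22/29.53 = 268.2°, f₁ = (1 − cos θ₁)/2 = 0.516.
θ₂ = 360° × 6/29.53 = 73.1°, f₂ = (1 − cos θ₂)/2 = 0.355.
Change = f₂ − f₁ = -0.161 → -16 percentage points.

-16 percentage points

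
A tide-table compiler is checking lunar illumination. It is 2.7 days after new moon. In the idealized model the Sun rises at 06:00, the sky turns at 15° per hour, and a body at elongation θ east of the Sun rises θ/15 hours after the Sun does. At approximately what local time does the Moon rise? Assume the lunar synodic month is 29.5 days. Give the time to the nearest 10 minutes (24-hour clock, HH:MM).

08:10

The Moon has covered 2.7/29.5 of its cycle, so θ ≈ 360° × 2.7/29.5 = 32.9°.
The Moon trails the Sun by θ/15 = 32.9/15 ≈ 2.20 hours.
06:00 + 2.197 h ≈ 08:12 → 08:10 to the nearest ten minutes.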